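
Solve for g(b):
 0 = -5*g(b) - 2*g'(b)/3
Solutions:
 g(b) = C1*exp(-15*b/2)


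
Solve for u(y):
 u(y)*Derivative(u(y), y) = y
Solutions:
 u(y) = -sqrt(C1 + y^2)
 u(y) = sqrt(C1 + y^2)


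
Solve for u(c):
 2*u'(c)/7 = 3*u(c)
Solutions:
 u(c) = C1*exp(21*c/2)


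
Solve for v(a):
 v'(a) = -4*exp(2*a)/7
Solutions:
 v(a) = C1 - 2*exp(2*a)/7


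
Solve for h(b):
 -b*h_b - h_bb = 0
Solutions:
 h(b) = C1 + C2*erf(sqrt(2)*b/2)


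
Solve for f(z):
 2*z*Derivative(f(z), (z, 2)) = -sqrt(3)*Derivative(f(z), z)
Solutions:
 f(z) = C1 + C2*z^(1 - sqrt(3)/2)


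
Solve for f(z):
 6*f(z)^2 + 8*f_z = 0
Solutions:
 f(z) = 4/(C1 + 3*z)


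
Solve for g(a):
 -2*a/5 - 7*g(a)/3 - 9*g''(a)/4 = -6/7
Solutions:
 g(a) = C1*sin(2*sqrt(21)*a/9) + C2*cos(2*sqrt(21)*a/9) - 6*a/35 + 18/49


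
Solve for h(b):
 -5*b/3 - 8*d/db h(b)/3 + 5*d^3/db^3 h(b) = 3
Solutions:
 h(b) = C1 + C2*exp(-2*sqrt(30)*b/15) + C3*exp(2*sqrt(30)*b/15) - 5*b^2/16 - 9*b/8


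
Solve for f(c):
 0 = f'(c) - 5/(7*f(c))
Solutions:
 f(c) = -sqrt(C1 + 70*c)/7
 f(c) = sqrt(C1 + 70*c)/7


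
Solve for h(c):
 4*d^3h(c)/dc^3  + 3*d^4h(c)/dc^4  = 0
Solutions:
 h(c) = C1 + C2*c + C3*c^2 + C4*exp(-4*c/3)


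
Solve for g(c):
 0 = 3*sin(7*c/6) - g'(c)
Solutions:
 g(c) = C1 - 18*cos(7*c/6)/7


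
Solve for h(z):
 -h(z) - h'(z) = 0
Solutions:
 h(z) = C1*exp(-z)


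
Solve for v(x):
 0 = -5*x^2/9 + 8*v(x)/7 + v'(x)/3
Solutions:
 v(x) = C1*exp(-24*x/7) + 35*x^2/72 - 245*x/864 + 1715/20736


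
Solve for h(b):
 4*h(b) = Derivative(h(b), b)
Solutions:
 h(b) = C1*exp(4*b)


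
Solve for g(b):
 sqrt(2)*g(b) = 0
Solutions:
 g(b) = 0


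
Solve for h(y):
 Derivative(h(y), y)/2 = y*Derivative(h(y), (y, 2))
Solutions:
 h(y) = C1 + C2*y^(3/2)


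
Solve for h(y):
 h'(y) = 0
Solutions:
 h(y) = C1


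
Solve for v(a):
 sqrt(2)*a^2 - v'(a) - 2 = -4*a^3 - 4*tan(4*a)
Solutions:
 v(a) = C1 + a^4 + sqrt(2)*a^3/3 - 2*a - log(cos(4*a))


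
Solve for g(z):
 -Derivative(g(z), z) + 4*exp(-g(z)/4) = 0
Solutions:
 g(z) = 4*log(C1 + z)


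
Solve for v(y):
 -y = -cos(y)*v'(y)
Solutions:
 v(y) = C1 + Integral(y/cos(y), y)


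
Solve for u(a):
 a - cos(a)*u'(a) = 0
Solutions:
 u(a) = C1 + Integral(a/cos(a), a)


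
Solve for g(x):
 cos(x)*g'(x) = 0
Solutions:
 g(x) = C1


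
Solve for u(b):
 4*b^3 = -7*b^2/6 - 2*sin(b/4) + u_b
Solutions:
 u(b) = C1 + b^4 + 7*b^3/18 - 8*cos(b/4)


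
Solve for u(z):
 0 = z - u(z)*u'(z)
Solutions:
 u(z) = -sqrt(C1 + z^2)
 u(z) = sqrt(C1 + z^2)


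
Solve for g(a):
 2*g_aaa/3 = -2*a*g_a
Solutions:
 g(a) = C1 + Integral(C2*airyai(-3^(1/3)*a) + C3*airybi(-3^(1/3)*a), a)


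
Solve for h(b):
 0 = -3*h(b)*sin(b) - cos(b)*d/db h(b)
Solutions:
 h(b) = C1*cos(b)^3


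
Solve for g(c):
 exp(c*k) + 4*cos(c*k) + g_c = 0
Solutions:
 g(c) = C1 - exp(c*k)/k - 4*sin(c*k)/k


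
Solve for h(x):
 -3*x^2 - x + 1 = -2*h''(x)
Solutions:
 h(x) = C1 + C2*x + x^4/8 + x^3/12 - x^2/4


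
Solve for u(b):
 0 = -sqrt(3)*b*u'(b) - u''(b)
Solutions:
 u(b) = C1 + C2*erf(sqrt(2)*3^(1/4)*b/2)


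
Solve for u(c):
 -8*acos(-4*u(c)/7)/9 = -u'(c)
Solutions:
 Integral(1/acos(-4*_y/7), (_y, u(c))) = C1 + 8*c/9


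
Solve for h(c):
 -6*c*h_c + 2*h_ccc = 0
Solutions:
 h(c) = C1 + Integral(C2*airyai(3^(1/3)*c) + C3*airybi(3^(1/3)*c), c)


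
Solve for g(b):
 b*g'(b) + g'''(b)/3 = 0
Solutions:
 g(b) = C1 + Integral(C2*airyai(-3^(1/3)*b) + C3*airybi(-3^(1/3)*b), b)


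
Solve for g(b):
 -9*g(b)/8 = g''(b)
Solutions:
 g(b) = C1*sin(3*sqrt(2)*b/4) + C2*cos(3*sqrt(2)*b/4)


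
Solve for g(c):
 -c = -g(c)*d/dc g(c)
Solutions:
 g(c) = -sqrt(C1 + c^2)
 g(c) = sqrt(C1 + c^2)


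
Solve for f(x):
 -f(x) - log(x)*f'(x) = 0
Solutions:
 f(x) = C1*exp(-li(x))


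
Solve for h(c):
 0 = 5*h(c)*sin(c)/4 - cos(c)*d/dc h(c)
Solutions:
 h(c) = C1/cos(c)^(5/4)


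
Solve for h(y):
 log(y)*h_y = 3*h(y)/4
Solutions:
 h(y) = C1*exp(3*li(y)/4)


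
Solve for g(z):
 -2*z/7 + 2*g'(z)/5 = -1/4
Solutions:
 g(z) = C1 + 5*z^2/14 - 5*z/8


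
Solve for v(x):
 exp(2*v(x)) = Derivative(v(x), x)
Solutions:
 v(x) = log(-sqrt(-1/(C1 + x))) - log(2)/2
 v(x) = log(-1/(C1 + x))/2 - log(2)/2


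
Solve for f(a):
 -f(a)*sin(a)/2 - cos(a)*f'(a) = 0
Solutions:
 f(a) = C1*sqrt(cos(a))


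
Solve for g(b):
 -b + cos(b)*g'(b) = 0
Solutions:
 g(b) = C1 + Integral(b/cos(b), b)


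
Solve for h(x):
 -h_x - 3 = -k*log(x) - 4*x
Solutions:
 h(x) = C1 + k*x*log(x) - k*x + 2*x^2 - 3*x


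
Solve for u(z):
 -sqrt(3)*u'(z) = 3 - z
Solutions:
 u(z) = C1 + sqrt(3)*z^2/6 - sqrt(3)*z


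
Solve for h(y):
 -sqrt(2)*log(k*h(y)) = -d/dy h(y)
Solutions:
 li(k*h(y))/k = C1 + sqrt(2)*y


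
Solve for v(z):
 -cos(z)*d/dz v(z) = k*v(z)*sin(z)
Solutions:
 v(z) = C1*exp(k*log(cos(z)))


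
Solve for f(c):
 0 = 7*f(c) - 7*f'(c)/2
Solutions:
 f(c) = C1*exp(2*c)


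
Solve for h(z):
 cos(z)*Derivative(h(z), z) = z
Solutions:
 h(z) = C1 + Integral(z/cos(z), z)


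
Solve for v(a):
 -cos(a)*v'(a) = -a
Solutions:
 v(a) = C1 + Integral(a/cos(a), a)


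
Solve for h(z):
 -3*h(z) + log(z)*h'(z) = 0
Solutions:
 h(z) = C1*exp(3*li(z))


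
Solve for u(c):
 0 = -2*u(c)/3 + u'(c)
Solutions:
 u(c) = C1*exp(2*c/3)


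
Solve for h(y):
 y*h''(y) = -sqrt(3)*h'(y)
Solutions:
 h(y) = C1 + C2*y^(1 - sqrt(3))


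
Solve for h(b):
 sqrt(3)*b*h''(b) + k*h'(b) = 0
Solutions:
 h(b) = C1 + b^(-sqrt(3)*re(k)/3 + 1)*(C2*sin(sqrt(3)*log(b)*Abs(im(k))/3) + C3*cos(sqrt(3)*log(b)*im(k)/3))


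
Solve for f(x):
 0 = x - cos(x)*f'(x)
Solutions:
 f(x) = C1 + Integral(x/cos(x), x)


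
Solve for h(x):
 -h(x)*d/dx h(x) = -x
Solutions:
 h(x) = -sqrt(C1 + x^2)
 h(x) = sqrt(C1 + x^2)


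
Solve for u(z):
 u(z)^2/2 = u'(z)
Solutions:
 u(z) = -2/(C1 + z)


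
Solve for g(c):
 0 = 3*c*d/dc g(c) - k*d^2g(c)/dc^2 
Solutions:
 g(c) = C1 + C2*erf(sqrt(6)*c*sqrt(-1/k)/2)/sqrt(-1/k)


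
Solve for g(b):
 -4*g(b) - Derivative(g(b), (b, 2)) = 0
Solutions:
 g(b) = C1*sin(2*b) + C2*cos(2*b)


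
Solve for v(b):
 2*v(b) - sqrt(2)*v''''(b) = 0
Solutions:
 v(b) = C1*exp(-2^(1/8)*b) + C2*exp(2^(1/8)*b) + C3*sin(2^(1/8)*b) + C4*cos(2^(1/8)*b)


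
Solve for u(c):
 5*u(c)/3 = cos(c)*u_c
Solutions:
 u(c) = C1*(sin(c) + 1)^(5/6)/(sin(c) - 1)^(5/6)


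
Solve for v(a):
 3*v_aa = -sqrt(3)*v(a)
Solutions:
 v(a) = C1*sin(3^(3/4)*a/3) + C2*cos(3^(3/4)*a/3)


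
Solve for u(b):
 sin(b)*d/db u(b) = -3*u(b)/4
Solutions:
 u(b) = C1*(cos(b) + 1)^(3/8)/(cos(b) - 1)^(3/8)


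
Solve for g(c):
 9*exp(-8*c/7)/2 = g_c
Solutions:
 g(c) = C1 - 63*exp(-8*c/7)/16


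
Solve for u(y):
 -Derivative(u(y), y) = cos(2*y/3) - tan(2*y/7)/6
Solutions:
 u(y) = C1 - 7*log(cos(2*y/7))/12 - 3*sin(2*y/3)/2


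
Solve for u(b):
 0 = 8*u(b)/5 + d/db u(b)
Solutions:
 u(b) = C1*exp(-8*b/5)


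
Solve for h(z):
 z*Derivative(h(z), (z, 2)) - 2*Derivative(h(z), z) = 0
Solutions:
 h(z) = C1 + C2*z^3


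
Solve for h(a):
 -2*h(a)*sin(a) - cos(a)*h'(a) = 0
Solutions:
 h(a) = C1*cos(a)^2


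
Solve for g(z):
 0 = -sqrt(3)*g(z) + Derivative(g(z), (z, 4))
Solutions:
 g(z) = C1*exp(-3^(1/8)*z) + C2*exp(3^(1/8)*z) + C3*sin(3^(1/8)*z) + C4*cos(3^(1/8)*z)


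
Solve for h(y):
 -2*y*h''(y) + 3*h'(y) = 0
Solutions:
 h(y) = C1 + C2*y^(5/2)


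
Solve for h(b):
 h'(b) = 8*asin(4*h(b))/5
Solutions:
 Integral(1/asin(4*_y), (_y, h(b))) = C1 + 8*b/5


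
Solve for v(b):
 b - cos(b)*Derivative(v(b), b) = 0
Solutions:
 v(b) = C1 + Integral(b/cos(b), b)


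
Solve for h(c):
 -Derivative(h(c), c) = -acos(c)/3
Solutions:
 h(c) = C1 + c*acos(c)/3 - sqrt(1 - c^2)/3


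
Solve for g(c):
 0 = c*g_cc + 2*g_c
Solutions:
 g(c) = C1 + C2/c


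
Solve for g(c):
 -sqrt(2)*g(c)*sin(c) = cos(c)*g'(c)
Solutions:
 g(c) = C1*cos(c)^(sqrt(2))


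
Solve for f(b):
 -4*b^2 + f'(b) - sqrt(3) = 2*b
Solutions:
 f(b) = C1 + 4*b^3/3 + b^2 + sqrt(3)*b


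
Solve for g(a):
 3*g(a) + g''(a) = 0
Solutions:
 g(a) = C1*sin(sqrt(3)*a) + C2*cos(sqrt(3)*a)


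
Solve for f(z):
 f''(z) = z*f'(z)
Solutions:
 f(z) = C1 + C2*erfi(sqrt(2)*z/2)


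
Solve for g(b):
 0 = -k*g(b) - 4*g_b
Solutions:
 g(b) = C1*exp(-b*k/4)


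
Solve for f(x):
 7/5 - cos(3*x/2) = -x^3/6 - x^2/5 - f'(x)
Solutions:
 f(x) = C1 - x^4/24 - x^3/15 - 7*x/5 + 2*sin(3*x/2)/3


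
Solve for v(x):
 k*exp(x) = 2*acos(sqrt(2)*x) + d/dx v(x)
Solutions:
 v(x) = C1 + k*exp(x) - 2*x*acos(sqrt(2)*x) + sqrt(2)*sqrt(1 - 2*x^2)


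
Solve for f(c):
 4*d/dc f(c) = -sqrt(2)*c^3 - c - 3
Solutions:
 f(c) = C1 - sqrt(2)*c^4/16 - c^2/8 - 3*c/4


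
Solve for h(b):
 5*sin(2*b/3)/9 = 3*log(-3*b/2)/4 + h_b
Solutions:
 h(b) = C1 - 3*b*log(-b)/4 - 3*b*log(3)/4 + 3*b*log(2)/4 + 3*b/4 - 5*cos(2*b/3)/6


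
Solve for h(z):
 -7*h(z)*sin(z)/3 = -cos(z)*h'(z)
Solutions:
 h(z) = C1/cos(z)^(7/3)


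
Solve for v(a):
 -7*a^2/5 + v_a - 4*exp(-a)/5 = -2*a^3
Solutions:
 v(a) = C1 - a^4/2 + 7*a^3/15 - 4*exp(-a)/5


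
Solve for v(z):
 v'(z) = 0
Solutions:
 v(z) = C1


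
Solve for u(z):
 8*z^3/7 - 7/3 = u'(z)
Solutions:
 u(z) = C1 + 2*z^4/7 - 7*z/3


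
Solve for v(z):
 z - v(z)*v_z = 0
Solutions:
 v(z) = -sqrt(C1 + z^2)
 v(z) = sqrt(C1 + z^2)


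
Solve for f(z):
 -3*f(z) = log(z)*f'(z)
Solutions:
 f(z) = C1*exp(-3*li(z))


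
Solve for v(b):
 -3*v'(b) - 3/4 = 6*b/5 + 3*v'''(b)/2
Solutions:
 v(b) = C1 + C2*sin(sqrt(2)*b) + C3*cos(sqrt(2)*b) - b^2/5 - b/4


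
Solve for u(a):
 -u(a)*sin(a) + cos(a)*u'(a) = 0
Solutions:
 u(a) = C1/cos(a)


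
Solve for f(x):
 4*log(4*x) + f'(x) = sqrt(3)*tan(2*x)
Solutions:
 f(x) = C1 - 4*x*log(x) - 8*x*log(2) + 4*x - sqrt(3)*log(cos(2*x))/2


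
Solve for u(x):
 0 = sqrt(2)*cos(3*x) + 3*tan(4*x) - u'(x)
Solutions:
 u(x) = C1 - 3*log(cos(4*x))/4 + sqrt(2)*sin(3*x)/3


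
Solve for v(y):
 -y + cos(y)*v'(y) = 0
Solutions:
 v(y) = C1 + Integral(y/cos(y), y)


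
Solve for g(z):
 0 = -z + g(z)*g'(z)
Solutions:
 g(z) = -sqrt(C1 + z^2)
 g(z) = sqrt(C1 + z^2)


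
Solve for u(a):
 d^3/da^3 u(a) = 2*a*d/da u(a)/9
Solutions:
 u(a) = C1 + Integral(C2*airyai(6^(1/3)*a/3) + C3*airybi(6^(1/3)*a/3), a)


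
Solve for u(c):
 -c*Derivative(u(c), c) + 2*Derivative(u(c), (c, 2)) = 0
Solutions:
 u(c) = C1 + C2*erfi(c/2)


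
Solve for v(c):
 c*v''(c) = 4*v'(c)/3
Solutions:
 v(c) = C1 + C2*c^(7/3)


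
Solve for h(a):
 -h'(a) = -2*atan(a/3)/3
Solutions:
 h(a) = C1 + 2*a*atan(a/3)/3 - log(a^2 + 9)


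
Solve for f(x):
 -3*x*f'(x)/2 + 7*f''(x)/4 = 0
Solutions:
 f(x) = C1 + C2*erfi(sqrt(21)*x/7)


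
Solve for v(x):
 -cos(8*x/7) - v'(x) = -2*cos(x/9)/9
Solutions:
 v(x) = C1 + 2*sin(x/9) - 7*sin(8*x/7)/8


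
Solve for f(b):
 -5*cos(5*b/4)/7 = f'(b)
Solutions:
 f(b) = C1 - 4*sin(5*b/4)/7


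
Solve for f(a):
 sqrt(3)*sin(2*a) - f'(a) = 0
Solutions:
 f(a) = C1 - sqrt(3)*cos(2*a)/2


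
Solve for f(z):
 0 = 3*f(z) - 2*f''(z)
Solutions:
 f(z) = C1*exp(-sqrt(6)*z/2) + C2*exp(sqrt(6)*z/2)


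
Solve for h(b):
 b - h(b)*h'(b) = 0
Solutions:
 h(b) = -sqrt(C1 + b^2)
 h(b) = sqrt(C1 + b^2)


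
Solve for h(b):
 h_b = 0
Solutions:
 h(b) = C1


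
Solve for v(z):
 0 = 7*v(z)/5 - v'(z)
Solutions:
 v(z) = C1*exp(7*z/5)


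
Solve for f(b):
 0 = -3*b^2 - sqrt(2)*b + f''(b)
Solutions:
 f(b) = C1 + C2*b + b^4/4 + sqrt(2)*b^3/6


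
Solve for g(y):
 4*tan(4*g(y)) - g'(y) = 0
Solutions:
 g(y) = -asin(C1*exp(16*y))/4 + pi/4
 g(y) = asin(C1*exp(16*y))/4


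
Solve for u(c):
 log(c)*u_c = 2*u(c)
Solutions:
 u(c) = C1*exp(2*li(c))


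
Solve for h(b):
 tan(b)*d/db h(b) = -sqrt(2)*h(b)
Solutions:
 h(b) = C1/sin(b)^(sqrt(2))


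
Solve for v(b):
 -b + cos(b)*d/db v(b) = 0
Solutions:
 v(b) = C1 + Integral(b/cos(b), b)


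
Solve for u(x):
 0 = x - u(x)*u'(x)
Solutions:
 u(x) = -sqrt(C1 + x^2)
 u(x) = sqrt(C1 + x^2)


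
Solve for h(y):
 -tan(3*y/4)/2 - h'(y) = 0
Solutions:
 h(y) = C1 + 2*log(cos(3*y/4))/3


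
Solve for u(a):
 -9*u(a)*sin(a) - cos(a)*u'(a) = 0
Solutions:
 u(a) = C1*cos(a)^9


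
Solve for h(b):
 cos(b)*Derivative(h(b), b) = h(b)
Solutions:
 h(b) = C1*sqrt(sin(b) + 1)/sqrt(sin(b) - 1)


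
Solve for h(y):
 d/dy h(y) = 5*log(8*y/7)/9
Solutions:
 h(y) = C1 + 5*y*log(y)/9 - 5*y*log(7)/9 - 5*y/9 + 5*y*log(2)/3


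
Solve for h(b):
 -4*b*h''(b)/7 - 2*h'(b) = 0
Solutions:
 h(b) = C1 + C2/b^(5/2)


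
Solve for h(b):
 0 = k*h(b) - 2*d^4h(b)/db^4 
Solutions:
 h(b) = C1*exp(-2^(3/4)*b*k^(1/4)/2) + C2*exp(2^(3/4)*b*k^(1/4)/2) + C3*exp(-2^(3/4)*I*b*k^(1/4)/2) + C4*exp(2^(3/4)*I*b*k^(1/4)/2)


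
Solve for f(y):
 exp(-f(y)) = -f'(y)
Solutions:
 f(y) = log(C1 - y)


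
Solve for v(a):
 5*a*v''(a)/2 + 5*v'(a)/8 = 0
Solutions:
 v(a) = C1 + C2*a^(3/4)


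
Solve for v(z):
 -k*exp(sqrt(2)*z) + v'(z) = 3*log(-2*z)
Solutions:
 v(z) = C1 + sqrt(2)*k*exp(sqrt(2)*z)/2 + 3*z*log(-z) + 3*z*(-1 + log(2))


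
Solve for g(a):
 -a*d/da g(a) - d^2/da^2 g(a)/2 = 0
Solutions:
 g(a) = C1 + C2*erf(a)


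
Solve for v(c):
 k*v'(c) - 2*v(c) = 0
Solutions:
 v(c) = C1*exp(2*c/k)


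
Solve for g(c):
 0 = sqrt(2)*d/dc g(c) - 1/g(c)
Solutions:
 g(c) = -sqrt(C1 + sqrt(2)*c)
 g(c) = sqrt(C1 + sqrt(2)*c)


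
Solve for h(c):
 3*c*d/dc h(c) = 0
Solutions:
 h(c) = C1


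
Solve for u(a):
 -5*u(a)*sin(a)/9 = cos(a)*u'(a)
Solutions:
 u(a) = C1*cos(a)^(5/9)


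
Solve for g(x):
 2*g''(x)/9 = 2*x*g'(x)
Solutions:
 g(x) = C1 + C2*erfi(3*sqrt(2)*x/2)


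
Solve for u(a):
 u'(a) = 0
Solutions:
 u(a) = C1


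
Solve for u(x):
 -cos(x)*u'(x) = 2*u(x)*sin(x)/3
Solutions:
 u(x) = C1*cos(x)^(2/3)


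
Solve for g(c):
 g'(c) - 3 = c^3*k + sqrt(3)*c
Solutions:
 g(c) = C1 + c^4*k/4 + sqrt(3)*c^2/2 + 3*c


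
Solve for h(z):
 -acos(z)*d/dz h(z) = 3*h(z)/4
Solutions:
 h(z) = C1*exp(-3*Integral(1/acos(z), z)/4)


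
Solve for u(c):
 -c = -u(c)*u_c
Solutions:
 u(c) = -sqrt(C1 + c^2)
 u(c) = sqrt(C1 + c^2)


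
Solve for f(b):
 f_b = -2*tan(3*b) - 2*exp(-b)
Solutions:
 f(b) = C1 - log(tan(3*b)^2 + 1)/3 + 2*exp(-b)


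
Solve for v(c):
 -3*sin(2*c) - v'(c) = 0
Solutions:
 v(c) = C1 + 3*cos(2*c)/2


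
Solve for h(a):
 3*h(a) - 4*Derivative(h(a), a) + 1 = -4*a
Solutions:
 h(a) = C1*exp(3*a/4) - 4*a/3 - 19/9


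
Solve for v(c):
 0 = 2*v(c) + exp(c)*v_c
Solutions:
 v(c) = C1*exp(2*exp(-c))


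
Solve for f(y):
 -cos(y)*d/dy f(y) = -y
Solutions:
 f(y) = C1 + Integral(y/cos(y), y)


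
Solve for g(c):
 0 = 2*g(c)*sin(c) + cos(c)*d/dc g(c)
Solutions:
 g(c) = C1*cos(c)^2


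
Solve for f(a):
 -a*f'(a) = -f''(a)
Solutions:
 f(a) = C1 + C2*erfi(sqrt(2)*a/2)


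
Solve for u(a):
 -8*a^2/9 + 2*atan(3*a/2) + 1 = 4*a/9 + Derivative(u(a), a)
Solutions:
 u(a) = C1 - 8*a^3/27 - 2*a^2/9 + 2*a*atan(3*a/2) + a - 2*log(9*a^2 + 4)/3


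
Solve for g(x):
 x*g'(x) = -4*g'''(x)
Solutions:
 g(x) = C1 + Integral(C2*airyai(-2^(1/3)*x/2) + C3*airybi(-2^(1/3)*x/2), x)


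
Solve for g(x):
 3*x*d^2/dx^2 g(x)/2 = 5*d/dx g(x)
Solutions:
 g(x) = C1 + C2*x^(13/3)


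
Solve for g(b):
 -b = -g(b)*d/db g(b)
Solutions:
 g(b) = -sqrt(C1 + b^2)
 g(b) = sqrt(C1 + b^2)


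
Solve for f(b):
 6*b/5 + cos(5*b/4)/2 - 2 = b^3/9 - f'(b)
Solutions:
 f(b) = C1 + b^4/36 - 3*b^2/5 + 2*b - 2*sin(5*b/4)/5


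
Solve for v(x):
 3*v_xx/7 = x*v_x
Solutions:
 v(x) = C1 + C2*erfi(sqrt(42)*x/6)


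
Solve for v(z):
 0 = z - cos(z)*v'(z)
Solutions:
 v(z) = C1 + Integral(z/cos(z), z)


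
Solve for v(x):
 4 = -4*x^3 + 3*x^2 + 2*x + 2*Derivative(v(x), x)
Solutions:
 v(x) = C1 + x^4/2 - x^3/2 - x^2/2 + 2*x


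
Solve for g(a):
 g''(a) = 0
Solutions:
 g(a) = C1 + C2*a


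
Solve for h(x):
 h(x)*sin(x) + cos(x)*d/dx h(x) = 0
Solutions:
 h(x) = C1*cos(x)


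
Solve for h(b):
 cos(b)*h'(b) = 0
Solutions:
 h(b) = C1


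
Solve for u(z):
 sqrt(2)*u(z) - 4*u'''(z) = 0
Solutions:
 u(z) = C3*exp(sqrt(2)*z/2) + (C1*sin(sqrt(6)*z/4) + C2*cos(sqrt(6)*z/4))*exp(-sqrt(2)*z/4)


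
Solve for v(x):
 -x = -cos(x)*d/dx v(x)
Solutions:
 v(x) = C1 + Integral(x/cos(x), x)


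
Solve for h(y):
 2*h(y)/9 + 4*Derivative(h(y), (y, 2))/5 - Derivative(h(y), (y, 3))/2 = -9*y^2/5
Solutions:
 h(y) = C1*exp(y*(-2^(1/3)*(5*sqrt(13305) + 631)^(1/3) - 32*2^(2/3)/(5*sqrt(13305) + 631)^(1/3) + 16)/30)*sin(2^(1/3)*sqrt(3)*y*(-(5*sqrt(13305) + 631)^(1/3) + 32*2^(1/3)/(5*sqrt(13305) + 631)^(1/3))/30) + C2*exp(y*(-2^(1/3)*(5*sqrt(13305) + 631)^(1/3) - 32*2^(2/3)/(5*sqrt(13305) + 631)^(1/3) + 16)/30)*cos(2^(1/3)*sqrt(3)*y*(-(5*sqrt(13305) + 631)^(1/3) + 32*2^(1/3)/(5*sqrt(13305) + 631)^(1/3))/30) + C3*exp(y*(32*2^(2/3)/(5*sqrt(13305) + 631)^(1/3) + 8 + 2^(1/3)*(5*sqrt(13305) + 631)^(1/3))/15) - 81*y^2/10 + 1458/25


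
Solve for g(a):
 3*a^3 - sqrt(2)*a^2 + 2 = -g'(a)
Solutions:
 g(a) = C1 - 3*a^4/4 + sqrt(2)*a^3/3 - 2*a


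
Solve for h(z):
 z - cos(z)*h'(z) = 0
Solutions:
 h(z) = C1 + Integral(z/cos(z), z)


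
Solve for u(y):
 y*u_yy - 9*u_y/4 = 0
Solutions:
 u(y) = C1 + C2*y^(13/4)


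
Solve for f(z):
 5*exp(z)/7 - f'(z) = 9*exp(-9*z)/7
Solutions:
 f(z) = C1 + 5*exp(z)/7 + exp(-9*z)/7


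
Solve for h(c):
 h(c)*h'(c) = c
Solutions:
 h(c) = -sqrt(C1 + c^2)
 h(c) = sqrt(C1 + c^2)


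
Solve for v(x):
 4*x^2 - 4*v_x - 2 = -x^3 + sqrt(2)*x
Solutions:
 v(x) = C1 + x^4/16 + x^3/3 - sqrt(2)*x^2/8 - x/2


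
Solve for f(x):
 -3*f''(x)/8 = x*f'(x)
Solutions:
 f(x) = C1 + C2*erf(2*sqrt(3)*x/3)


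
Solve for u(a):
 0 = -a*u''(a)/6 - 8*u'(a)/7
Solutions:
 u(a) = C1 + C2/a^(41/7)


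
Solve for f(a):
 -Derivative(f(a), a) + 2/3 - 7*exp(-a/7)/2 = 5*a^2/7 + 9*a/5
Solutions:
 f(a) = C1 - 5*a^3/21 - 9*a^2/10 + 2*a/3 + 49*exp(-a/7)/2


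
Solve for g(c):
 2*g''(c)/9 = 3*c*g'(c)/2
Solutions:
 g(c) = C1 + C2*erfi(3*sqrt(6)*c/4)


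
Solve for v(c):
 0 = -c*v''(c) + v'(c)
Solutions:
 v(c) = C1 + C2*c^2


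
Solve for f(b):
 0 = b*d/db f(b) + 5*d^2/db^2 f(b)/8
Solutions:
 f(b) = C1 + C2*erf(2*sqrt(5)*b/5)


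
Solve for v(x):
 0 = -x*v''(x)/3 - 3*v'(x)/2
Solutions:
 v(x) = C1 + C2/x^(7/2)


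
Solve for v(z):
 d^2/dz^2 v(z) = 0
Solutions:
 v(z) = C1 + C2*z


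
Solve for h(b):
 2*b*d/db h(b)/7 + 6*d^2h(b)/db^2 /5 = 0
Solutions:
 h(b) = C1 + C2*erf(sqrt(210)*b/42)


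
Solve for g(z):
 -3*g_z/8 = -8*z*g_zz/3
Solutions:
 g(z) = C1 + C2*z^(73/64)


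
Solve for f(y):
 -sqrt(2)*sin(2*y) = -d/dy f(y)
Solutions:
 f(y) = C1 - sqrt(2)*cos(2*y)/2


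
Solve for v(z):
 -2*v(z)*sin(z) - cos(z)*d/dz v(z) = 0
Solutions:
 v(z) = C1*cos(z)^2


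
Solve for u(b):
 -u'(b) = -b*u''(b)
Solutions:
 u(b) = C1 + C2*b^2


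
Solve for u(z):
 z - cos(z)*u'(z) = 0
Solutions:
 u(z) = C1 + Integral(z/cos(z), z)


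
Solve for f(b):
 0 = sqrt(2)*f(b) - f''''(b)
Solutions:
 f(b) = C1*exp(-2^(1/8)*b) + C2*exp(2^(1/8)*b) + C3*sin(2^(1/8)*b) + C4*cos(2^(1/8)*b)


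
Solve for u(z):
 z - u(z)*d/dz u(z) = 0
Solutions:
 u(z) = -sqrt(C1 + z^2)
 u(z) = sqrt(C1 + z^2)


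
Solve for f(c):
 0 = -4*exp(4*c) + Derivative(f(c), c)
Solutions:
 f(c) = C1 + exp(4*c)


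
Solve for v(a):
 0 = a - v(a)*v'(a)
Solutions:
 v(a) = -sqrt(C1 + a^2)
 v(a) = sqrt(C1 + a^2)


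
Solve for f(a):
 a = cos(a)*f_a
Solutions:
 f(a) = C1 + Integral(a/cos(a), a)


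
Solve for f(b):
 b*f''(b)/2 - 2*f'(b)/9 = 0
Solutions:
 f(b) = C1 + C2*b^(13/9)


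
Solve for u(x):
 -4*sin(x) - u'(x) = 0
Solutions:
 u(x) = C1 + 4*cos(x)


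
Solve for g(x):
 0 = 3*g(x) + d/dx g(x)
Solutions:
 g(x) = C1*exp(-3*x)


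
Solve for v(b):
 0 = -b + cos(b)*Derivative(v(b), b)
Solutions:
 v(b) = C1 + Integral(b/cos(b), b)


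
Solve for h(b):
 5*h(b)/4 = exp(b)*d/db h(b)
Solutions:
 h(b) = C1*exp(-5*exp(-b)/4)


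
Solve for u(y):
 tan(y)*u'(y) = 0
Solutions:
 u(y) = C1


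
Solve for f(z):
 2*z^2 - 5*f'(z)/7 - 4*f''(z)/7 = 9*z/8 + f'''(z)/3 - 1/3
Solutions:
 f(z) = C1 + 14*z^3/15 - 1211*z^2/400 + 2023*z/750 + (C2*sin(sqrt(69)*z/7) + C3*cos(sqrt(69)*z/7))*exp(-6*z/7)


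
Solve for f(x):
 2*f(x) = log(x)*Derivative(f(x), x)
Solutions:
 f(x) = C1*exp(2*li(x))


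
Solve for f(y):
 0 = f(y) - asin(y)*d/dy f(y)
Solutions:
 f(y) = C1*exp(Integral(1/asin(y), y))


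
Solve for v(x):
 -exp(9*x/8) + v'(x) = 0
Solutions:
 v(x) = C1 + 8*exp(9*x/8)/9


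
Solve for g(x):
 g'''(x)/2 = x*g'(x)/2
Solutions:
 g(x) = C1 + Integral(C2*airyai(x) + C3*airybi(x), x)


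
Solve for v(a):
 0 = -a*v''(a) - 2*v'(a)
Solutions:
 v(a) = C1 + C2/a


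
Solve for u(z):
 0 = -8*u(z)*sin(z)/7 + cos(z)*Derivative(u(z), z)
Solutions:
 u(z) = C1/cos(z)^(8/7)


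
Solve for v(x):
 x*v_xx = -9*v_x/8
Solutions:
 v(x) = C1 + C2/x^(1/8)


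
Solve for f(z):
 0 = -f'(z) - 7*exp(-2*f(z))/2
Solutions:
 f(z) = log(-sqrt(C1 - 7*z))
 f(z) = log(C1 - 7*z)/2


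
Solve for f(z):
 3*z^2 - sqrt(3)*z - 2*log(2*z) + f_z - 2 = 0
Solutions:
 f(z) = C1 - z^3 + sqrt(3)*z^2/2 + 2*z*log(z) + z*log(4)


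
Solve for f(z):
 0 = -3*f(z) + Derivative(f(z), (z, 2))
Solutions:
 f(z) = C1*exp(-sqrt(3)*z) + C2*exp(sqrt(3)*z)


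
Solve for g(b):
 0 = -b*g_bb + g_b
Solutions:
 g(b) = C1 + C2*b^2


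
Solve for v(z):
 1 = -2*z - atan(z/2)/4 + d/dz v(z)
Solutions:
 v(z) = C1 + z^2 + z*atan(z/2)/4 + z - log(z^2 + 4)/4


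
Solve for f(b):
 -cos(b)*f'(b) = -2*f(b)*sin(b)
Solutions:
 f(b) = C1/cos(b)^2


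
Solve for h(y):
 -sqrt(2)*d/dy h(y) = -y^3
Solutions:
 h(y) = C1 + sqrt(2)*y^4/8


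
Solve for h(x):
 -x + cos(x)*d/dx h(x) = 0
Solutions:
 h(x) = C1 + Integral(x/cos(x), x)


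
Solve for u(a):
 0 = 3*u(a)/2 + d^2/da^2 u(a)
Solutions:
 u(a) = C1*sin(sqrt(6)*a/2) + C2*cos(sqrt(6)*a/2)


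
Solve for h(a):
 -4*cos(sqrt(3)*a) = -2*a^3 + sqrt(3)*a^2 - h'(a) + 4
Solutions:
 h(a) = C1 - a^4/2 + sqrt(3)*a^3/3 + 4*a + 4*sqrt(3)*sin(sqrt(3)*a)/3


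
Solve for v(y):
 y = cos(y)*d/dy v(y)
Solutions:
 v(y) = C1 + Integral(y/cos(y), y)


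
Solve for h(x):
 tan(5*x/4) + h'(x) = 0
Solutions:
 h(x) = C1 + 4*log(cos(5*x/4))/5


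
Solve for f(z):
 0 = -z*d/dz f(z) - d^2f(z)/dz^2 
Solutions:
 f(z) = C1 + C2*erf(sqrt(2)*z/2)


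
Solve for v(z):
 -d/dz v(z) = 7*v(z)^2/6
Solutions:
 v(z) = 6/(C1 + 7*z)


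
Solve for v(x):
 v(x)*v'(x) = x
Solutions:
 v(x) = -sqrt(C1 + x^2)
 v(x) = sqrt(C1 + x^2)


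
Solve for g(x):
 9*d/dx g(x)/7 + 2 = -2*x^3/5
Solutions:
 g(x) = C1 - 7*x^4/90 - 14*x/9


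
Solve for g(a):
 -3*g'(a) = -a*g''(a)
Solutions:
 g(a) = C1 + C2*a^4


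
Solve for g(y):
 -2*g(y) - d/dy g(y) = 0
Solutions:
 g(y) = C1*exp(-2*y)


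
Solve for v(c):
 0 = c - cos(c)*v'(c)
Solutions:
 v(c) = C1 + Integral(c/cos(c), c)


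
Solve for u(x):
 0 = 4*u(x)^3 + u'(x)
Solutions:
 u(x) = -sqrt(2)*sqrt(-1/(C1 - 4*x))/2
 u(x) = sqrt(2)*sqrt(-1/(C1 - 4*x))/2


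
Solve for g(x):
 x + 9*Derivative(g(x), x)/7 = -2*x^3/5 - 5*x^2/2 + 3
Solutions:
 g(x) = C1 - 7*x^4/90 - 35*x^3/54 - 7*x^2/18 + 7*x/3


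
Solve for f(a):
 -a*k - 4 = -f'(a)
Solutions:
 f(a) = C1 + a^2*k/2 + 4*a


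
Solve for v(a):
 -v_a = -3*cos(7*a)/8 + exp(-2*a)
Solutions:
 v(a) = C1 + 3*sin(7*a)/56 + exp(-2*a)/2


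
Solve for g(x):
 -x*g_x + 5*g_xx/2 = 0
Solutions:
 g(x) = C1 + C2*erfi(sqrt(5)*x/5)


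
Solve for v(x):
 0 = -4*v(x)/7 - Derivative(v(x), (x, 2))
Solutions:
 v(x) = C1*sin(2*sqrt(7)*x/7) + C2*cos(2*sqrt(7)*x/7)


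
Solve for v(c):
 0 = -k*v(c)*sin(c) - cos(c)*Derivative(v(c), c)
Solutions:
 v(c) = C1*exp(k*log(cos(c)))


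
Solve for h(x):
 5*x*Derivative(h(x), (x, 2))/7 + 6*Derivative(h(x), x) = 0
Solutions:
 h(x) = C1 + C2/x^(37/5)


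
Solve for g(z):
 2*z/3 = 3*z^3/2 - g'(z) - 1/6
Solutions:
 g(z) = C1 + 3*z^4/8 - z^2/3 - z/6


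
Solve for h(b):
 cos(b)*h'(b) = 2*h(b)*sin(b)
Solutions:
 h(b) = C1/cos(b)^2


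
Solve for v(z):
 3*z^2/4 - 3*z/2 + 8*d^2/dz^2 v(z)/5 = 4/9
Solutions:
 v(z) = C1 + C2*z - 5*z^4/128 + 5*z^3/32 + 5*z^2/36


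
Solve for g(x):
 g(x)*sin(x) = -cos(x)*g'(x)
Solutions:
 g(x) = C1*cos(x)


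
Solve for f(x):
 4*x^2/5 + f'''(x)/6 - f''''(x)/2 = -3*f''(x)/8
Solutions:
 f(x) = C1 + C2*x + C3*exp(x*(1 - 2*sqrt(7))/6) + C4*exp(x*(1 + 2*sqrt(7))/6) - 8*x^4/45 + 128*x^3/405 - 3968*x^2/1215


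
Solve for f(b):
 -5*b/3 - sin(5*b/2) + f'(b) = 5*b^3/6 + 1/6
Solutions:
 f(b) = C1 + 5*b^4/24 + 5*b^2/6 + b/6 - 2*cos(5*b/2)/5


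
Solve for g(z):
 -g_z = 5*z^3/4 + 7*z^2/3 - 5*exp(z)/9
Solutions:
 g(z) = C1 - 5*z^4/16 - 7*z^3/9 + 5*exp(z)/9


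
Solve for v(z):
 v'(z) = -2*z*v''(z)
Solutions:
 v(z) = C1 + C2*sqrt(z)


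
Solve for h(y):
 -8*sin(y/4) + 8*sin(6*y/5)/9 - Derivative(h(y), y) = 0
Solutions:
 h(y) = C1 + 32*cos(y/4) - 20*cos(6*y/5)/27


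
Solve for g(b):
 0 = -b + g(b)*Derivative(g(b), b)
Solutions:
 g(b) = -sqrt(C1 + b^2)
 g(b) = sqrt(C1 + b^2)


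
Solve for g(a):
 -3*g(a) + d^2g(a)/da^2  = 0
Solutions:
 g(a) = C1*exp(-sqrt(3)*a) + C2*exp(sqrt(3)*a)


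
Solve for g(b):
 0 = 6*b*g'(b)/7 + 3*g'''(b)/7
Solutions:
 g(b) = C1 + Integral(C2*airyai(-2^(1/3)*b) + C3*airybi(-2^(1/3)*b), b)


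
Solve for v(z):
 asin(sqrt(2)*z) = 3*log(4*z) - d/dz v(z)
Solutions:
 v(z) = C1 + 3*z*log(z) - z*asin(sqrt(2)*z) - 3*z + 6*z*log(2) - sqrt(2)*sqrt(1 - 2*z^2)/2


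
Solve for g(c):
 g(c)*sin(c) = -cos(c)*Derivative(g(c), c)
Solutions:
 g(c) = C1*cos(c)


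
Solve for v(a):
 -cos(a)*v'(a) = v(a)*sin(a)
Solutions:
 v(a) = C1*cos(a)


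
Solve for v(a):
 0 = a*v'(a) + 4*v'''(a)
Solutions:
 v(a) = C1 + Integral(C2*airyai(-2^(1/3)*a/2) + C3*airybi(-2^(1/3)*a/2), a)


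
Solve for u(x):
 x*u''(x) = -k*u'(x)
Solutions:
 u(x) = C1 + x^(1 - re(k))*(C2*sin(log(x)*Abs(im(k))) + C3*cos(log(x)*im(k)))


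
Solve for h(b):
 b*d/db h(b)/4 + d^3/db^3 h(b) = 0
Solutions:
 h(b) = C1 + Integral(C2*airyai(-2^(1/3)*b/2) + C3*airybi(-2^(1/3)*b/2), b)


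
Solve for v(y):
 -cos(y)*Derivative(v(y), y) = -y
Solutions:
 v(y) = C1 + Integral(y/cos(y), y)


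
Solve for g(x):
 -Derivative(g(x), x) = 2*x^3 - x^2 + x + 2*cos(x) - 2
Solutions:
 g(x) = C1 - x^4/2 + x^3/3 - x^2/2 + 2*x - 2*sin(x)


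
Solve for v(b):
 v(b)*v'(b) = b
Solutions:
 v(b) = -sqrt(C1 + b^2)
 v(b) = sqrt(C1 + b^2)


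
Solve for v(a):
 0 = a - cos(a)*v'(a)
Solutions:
 v(a) = C1 + Integral(a/cos(a), a)


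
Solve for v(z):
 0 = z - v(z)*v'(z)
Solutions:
 v(z) = -sqrt(C1 + z^2)
 v(z) = sqrt(C1 + z^2)


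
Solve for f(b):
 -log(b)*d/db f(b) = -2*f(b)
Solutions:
 f(b) = C1*exp(2*li(b))


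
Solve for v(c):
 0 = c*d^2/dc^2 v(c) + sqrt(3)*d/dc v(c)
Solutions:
 v(c) = C1 + C2*c^(1 - sqrt(3))


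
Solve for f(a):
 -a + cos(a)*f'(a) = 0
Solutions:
 f(a) = C1 + Integral(a/cos(a), a)


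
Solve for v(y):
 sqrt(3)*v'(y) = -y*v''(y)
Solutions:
 v(y) = C1 + C2*y^(1 - sqrt(3))


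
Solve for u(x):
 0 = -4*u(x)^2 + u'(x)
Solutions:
 u(x) = -1/(C1 + 4*x)


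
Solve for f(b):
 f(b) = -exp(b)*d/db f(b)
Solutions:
 f(b) = C1*exp(exp(-b))


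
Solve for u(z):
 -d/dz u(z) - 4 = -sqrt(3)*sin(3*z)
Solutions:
 u(z) = C1 - 4*z - sqrt(3)*cos(3*z)/3


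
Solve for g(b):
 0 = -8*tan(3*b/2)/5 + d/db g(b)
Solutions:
 g(b) = C1 - 16*log(cos(3*b/2))/15


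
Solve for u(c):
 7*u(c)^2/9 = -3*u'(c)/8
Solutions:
 u(c) = 27/(C1 + 56*c)


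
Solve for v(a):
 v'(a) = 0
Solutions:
 v(a) = C1


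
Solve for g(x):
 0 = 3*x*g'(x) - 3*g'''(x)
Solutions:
 g(x) = C1 + Integral(C2*airyai(x) + C3*airybi(x), x)


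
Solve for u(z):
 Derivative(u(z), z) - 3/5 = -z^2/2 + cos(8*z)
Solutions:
 u(z) = C1 - z^3/6 + 3*z/5 + sin(8*z)/8


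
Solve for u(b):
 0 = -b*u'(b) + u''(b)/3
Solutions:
 u(b) = C1 + C2*erfi(sqrt(6)*b/2)


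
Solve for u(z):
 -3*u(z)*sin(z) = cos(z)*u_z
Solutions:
 u(z) = C1*cos(z)^3


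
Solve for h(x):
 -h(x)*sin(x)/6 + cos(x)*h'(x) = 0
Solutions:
 h(x) = C1/cos(x)^(1/6)


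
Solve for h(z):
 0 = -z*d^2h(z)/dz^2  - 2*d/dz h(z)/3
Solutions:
 h(z) = C1 + C2*z^(1/3)


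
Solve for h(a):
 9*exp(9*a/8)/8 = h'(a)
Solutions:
 h(a) = C1 + exp(9*a/8)


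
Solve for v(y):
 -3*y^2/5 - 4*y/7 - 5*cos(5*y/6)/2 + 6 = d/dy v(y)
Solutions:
 v(y) = C1 - y^3/5 - 2*y^2/7 + 6*y - 3*sin(5*y/6)


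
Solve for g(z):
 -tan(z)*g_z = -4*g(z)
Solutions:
 g(z) = C1*sin(z)^4


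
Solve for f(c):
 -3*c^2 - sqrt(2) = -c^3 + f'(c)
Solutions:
 f(c) = C1 + c^4/4 - c^3 - sqrt(2)*c


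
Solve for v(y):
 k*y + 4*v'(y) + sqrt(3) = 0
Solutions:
 v(y) = C1 - k*y^2/8 - sqrt(3)*y/4


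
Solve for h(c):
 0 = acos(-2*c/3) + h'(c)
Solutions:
 h(c) = C1 - c*acos(-2*c/3) - sqrt(9 - 4*c^2)/2


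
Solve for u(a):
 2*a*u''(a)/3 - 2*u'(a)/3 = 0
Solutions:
 u(a) = C1 + C2*a^2


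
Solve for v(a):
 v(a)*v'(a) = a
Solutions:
 v(a) = -sqrt(C1 + a^2)
 v(a) = sqrt(C1 + a^2)


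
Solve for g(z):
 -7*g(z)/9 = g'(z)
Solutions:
 g(z) = C1*exp(-7*z/9)


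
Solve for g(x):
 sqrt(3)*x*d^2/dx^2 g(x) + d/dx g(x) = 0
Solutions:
 g(x) = C1 + C2*x^(1 - sqrt(3)/3)


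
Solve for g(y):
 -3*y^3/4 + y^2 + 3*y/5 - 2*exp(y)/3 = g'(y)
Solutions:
 g(y) = C1 - 3*y^4/16 + y^3/3 + 3*y^2/10 - 2*exp(y)/3


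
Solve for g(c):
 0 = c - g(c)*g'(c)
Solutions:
 g(c) = -sqrt(C1 + c^2)
 g(c) = sqrt(C1 + c^2)


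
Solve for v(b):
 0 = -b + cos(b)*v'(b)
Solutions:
 v(b) = C1 + Integral(b/cos(b), b)


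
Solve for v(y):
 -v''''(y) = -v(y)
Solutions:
 v(y) = C1*exp(-y) + C2*exp(y) + C3*sin(y) + C4*cos(y)


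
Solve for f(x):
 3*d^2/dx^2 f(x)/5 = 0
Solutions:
 f(x) = C1 + C2*x


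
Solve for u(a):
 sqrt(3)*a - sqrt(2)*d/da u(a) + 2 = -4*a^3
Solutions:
 u(a) = C1 + sqrt(2)*a^4/2 + sqrt(6)*a^2/4 + sqrt(2)*a


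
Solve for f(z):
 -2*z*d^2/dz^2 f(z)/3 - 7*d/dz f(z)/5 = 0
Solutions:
 f(z) = C1 + C2/z^(11/10)


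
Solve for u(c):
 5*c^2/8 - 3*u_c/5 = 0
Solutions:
 u(c) = C1 + 25*c^3/72


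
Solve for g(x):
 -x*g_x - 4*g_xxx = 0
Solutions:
 g(x) = C1 + Integral(C2*airyai(-2^(1/3)*x/2) + C3*airybi(-2^(1/3)*x/2), x)


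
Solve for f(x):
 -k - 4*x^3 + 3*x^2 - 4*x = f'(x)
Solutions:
 f(x) = C1 - k*x - x^4 + x^3 - 2*x^2


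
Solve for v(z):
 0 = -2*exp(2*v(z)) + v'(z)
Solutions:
 v(z) = log(-sqrt(-1/(C1 + 2*z))) - log(2)/2
 v(z) = log(-1/(C1 + 2*z))/2 - log(2)/2


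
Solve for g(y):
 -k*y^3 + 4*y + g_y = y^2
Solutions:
 g(y) = C1 + k*y^4/4 + y^3/3 - 2*y^2


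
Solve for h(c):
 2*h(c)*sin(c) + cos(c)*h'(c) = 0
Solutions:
 h(c) = C1*cos(c)^2


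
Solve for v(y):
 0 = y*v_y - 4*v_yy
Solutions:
 v(y) = C1 + C2*erfi(sqrt(2)*y/4)


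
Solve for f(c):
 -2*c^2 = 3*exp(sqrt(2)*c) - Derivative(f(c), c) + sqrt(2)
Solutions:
 f(c) = C1 + 2*c^3/3 + sqrt(2)*c + 3*sqrt(2)*exp(sqrt(2)*c)/2


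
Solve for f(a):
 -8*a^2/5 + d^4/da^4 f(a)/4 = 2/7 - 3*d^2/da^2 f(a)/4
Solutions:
 f(a) = C1 + C2*a + C3*sin(sqrt(3)*a) + C4*cos(sqrt(3)*a) + 8*a^4/45 - 164*a^2/315


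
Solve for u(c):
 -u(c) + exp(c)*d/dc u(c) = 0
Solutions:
 u(c) = C1*exp(-exp(-c))


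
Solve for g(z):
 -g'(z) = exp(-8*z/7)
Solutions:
 g(z) = C1 + 7*exp(-8*z/7)/8


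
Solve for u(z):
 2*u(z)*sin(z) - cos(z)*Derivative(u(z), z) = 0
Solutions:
 u(z) = C1/cos(z)^2


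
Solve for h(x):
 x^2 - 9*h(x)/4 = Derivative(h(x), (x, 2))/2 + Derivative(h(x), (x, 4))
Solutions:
 h(x) = 4*x^2/9 + (C1*sin(sqrt(6)*x*cos(atan(sqrt(35))/2)/2) + C2*cos(sqrt(6)*x*cos(atan(sqrt(35))/2)/2))*exp(-sqrt(6)*x*sin(atan(sqrt(35))/2)/2) + (C3*sin(sqrt(6)*x*cos(atan(sqrt(35))/2)/2) + C4*cos(sqrt(6)*x*cos(atan(sqrt(35))/2)/2))*exp(sqrt(6)*x*sin(atan(sqrt(35))/2)/2) - 16/81


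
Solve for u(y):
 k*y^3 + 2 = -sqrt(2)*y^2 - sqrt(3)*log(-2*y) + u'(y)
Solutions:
 u(y) = C1 + k*y^4/4 + sqrt(2)*y^3/3 + sqrt(3)*y*log(-y) + y*(-sqrt(3) + sqrt(3)*log(2) + 2)


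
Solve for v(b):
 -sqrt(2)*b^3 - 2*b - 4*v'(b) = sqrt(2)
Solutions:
 v(b) = C1 - sqrt(2)*b^4/16 - b^2/4 - sqrt(2)*b/4


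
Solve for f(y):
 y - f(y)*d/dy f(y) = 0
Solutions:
 f(y) = -sqrt(C1 + y^2)
 f(y) = sqrt(C1 + y^2)


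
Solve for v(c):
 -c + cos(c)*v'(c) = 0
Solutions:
 v(c) = C1 + Integral(c/cos(c), c)


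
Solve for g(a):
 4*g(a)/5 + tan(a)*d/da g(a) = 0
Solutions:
 g(a) = C1/sin(a)^(4/5)


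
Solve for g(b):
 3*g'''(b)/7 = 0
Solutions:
 g(b) = C1 + C2*b + C3*b^2


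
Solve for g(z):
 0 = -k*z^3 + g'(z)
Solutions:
 g(z) = C1 + k*z^4/4


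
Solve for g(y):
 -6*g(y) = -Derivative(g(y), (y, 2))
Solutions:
 g(y) = C1*exp(-sqrt(6)*y) + C2*exp(sqrt(6)*y)


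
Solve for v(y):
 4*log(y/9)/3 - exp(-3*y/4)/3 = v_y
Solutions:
 v(y) = C1 + 4*y*log(y)/3 + 4*y*(-2*log(3) - 1)/3 + 4*exp(-3*y/4)/9


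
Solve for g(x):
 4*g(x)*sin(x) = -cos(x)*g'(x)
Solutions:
 g(x) = C1*cos(x)^4


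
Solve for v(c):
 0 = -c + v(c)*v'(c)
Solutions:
 v(c) = -sqrt(C1 + c^2)
 v(c) = sqrt(C1 + c^2)


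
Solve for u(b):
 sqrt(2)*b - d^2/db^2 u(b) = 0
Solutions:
 u(b) = C1 + C2*b + sqrt(2)*b^3/6


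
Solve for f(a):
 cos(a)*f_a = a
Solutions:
 f(a) = C1 + Integral(a/cos(a), a)


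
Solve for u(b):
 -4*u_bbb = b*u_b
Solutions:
 u(b) = C1 + Integral(C2*airyai(-2^(1/3)*b/2) + C3*airybi(-2^(1/3)*b/2), b)


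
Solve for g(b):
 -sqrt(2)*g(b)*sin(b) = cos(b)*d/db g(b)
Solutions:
 g(b) = C1*cos(b)^(sqrt(2))


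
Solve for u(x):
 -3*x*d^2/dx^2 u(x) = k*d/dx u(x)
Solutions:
 u(x) = C1 + x^(1 - re(k)/3)*(C2*sin(log(x)*Abs(im(k))/3) + C3*cos(log(x)*im(k)/3))


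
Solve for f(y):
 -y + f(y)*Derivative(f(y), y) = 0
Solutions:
 f(y) = -sqrt(C1 + y^2)
 f(y) = sqrt(C1 + y^2)


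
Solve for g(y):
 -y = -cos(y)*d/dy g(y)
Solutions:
 g(y) = C1 + Integral(y/cos(y), y)


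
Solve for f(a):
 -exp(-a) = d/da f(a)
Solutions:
 f(a) = C1 + exp(-a)


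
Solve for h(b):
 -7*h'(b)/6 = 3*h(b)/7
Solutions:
 h(b) = C1*exp(-18*b/49)


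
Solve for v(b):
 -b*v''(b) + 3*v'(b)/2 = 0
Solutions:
 v(b) = C1 + C2*b^(5/2)


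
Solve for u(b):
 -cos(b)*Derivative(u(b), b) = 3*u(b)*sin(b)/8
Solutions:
 u(b) = C1*cos(b)^(3/8)


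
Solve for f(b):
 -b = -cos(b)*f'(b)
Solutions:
 f(b) = C1 + Integral(b/cos(b), b)


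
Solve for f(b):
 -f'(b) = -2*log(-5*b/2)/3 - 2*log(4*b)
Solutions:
 f(b) = C1 + 8*b*log(b)/3 + 2*b*(-4 + log(5) + 5*log(2) + I*pi)/3


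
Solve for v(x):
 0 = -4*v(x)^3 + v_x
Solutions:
 v(x) = -sqrt(2)*sqrt(-1/(C1 + 4*x))/2
 v(x) = sqrt(2)*sqrt(-1/(C1 + 4*x))/2


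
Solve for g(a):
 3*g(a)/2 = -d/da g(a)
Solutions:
 g(a) = C1*exp(-3*a/2)


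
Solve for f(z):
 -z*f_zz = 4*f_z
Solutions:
 f(z) = C1 + C2/z^3


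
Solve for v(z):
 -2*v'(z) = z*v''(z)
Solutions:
 v(z) = C1 + C2/z


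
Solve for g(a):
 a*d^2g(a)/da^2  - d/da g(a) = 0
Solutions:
 g(a) = C1 + C2*a^2


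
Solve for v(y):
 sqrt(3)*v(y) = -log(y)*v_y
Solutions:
 v(y) = C1*exp(-sqrt(3)*li(y))


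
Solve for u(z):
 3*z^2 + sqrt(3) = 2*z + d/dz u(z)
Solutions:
 u(z) = C1 + z^3 - z^2 + sqrt(3)*z


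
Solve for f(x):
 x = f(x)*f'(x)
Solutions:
 f(x) = -sqrt(C1 + x^2)
 f(x) = sqrt(C1 + x^2)


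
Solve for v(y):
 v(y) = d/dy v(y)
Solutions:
 v(y) = C1*exp(y)


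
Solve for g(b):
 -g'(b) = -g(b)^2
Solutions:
 g(b) = -1/(C1 + b)


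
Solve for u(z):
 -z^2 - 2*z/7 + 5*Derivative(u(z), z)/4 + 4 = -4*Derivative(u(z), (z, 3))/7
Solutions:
 u(z) = C1 + C2*sin(sqrt(35)*z/4) + C3*cos(sqrt(35)*z/4) + 4*z^3/15 + 4*z^2/35 - 688*z/175


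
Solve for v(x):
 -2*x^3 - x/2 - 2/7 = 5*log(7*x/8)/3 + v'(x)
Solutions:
 v(x) = C1 - x^4/2 - x^2/4 - 5*x*log(x)/3 - 5*x*log(7)/3 + 29*x/21 + 5*x*log(2)


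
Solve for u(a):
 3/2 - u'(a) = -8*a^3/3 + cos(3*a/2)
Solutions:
 u(a) = C1 + 2*a^4/3 + 3*a/2 - 2*sin(3*a/2)/3


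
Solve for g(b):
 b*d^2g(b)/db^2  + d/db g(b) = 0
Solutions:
 g(b) = C1 + C2*log(b)


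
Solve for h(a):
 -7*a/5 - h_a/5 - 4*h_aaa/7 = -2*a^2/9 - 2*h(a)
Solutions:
 h(a) = C1*exp(105^(1/3)*a*(-(450 + sqrt(202605))^(1/3) + 105^(1/3)/(450 + sqrt(202605))^(1/3))/60)*sin(3^(1/6)*35^(1/3)*a*(3*35^(1/3)/(450 + sqrt(202605))^(1/3) + 3^(2/3)*(450 + sqrt(202605))^(1/3))/60) + C2*exp(105^(1/3)*a*(-(450 + sqrt(202605))^(1/3) + 105^(1/3)/(450 + sqrt(202605))^(1/3))/60)*cos(3^(1/6)*35^(1/3)*a*(3*35^(1/3)/(450 + sqrt(202605))^(1/3) + 3^(2/3)*(450 + sqrt(202605))^(1/3))/60) + C3*exp(-105^(1/3)*a*(-(450 + sqrt(202605))^(1/3) + 105^(1/3)/(450 + sqrt(202605))^(1/3))/30) - a^2/9 + 61*a/90 + 61/900


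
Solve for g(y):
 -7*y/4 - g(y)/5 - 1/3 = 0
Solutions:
 g(y) = -35*y/4 - 5/3


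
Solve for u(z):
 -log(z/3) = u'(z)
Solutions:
 u(z) = C1 - z*log(z) + z + z*log(3)


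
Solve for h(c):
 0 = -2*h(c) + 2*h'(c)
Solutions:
 h(c) = C1*exp(c)


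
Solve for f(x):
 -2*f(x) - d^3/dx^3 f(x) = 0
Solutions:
 f(x) = C3*exp(-2^(1/3)*x) + (C1*sin(2^(1/3)*sqrt(3)*x/2) + C2*cos(2^(1/3)*sqrt(3)*x/2))*exp(2^(1/3)*x/2)


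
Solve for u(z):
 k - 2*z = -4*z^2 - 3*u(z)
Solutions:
 u(z) = -k/3 - 4*z^2/3 + 2*z/3


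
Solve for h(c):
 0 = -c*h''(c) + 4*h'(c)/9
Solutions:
 h(c) = C1 + C2*c^(13/9)


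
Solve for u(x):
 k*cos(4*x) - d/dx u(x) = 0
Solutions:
 u(x) = C1 + k*sin(4*x)/4


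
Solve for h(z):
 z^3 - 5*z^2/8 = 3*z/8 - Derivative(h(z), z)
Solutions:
 h(z) = C1 - z^4/4 + 5*z^3/24 + 3*z^2/16


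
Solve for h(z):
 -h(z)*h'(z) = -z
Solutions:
 h(z) = -sqrt(C1 + z^2)
 h(z) = sqrt(C1 + z^2)


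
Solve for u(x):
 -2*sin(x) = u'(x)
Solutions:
 u(x) = C1 + 2*cos(x)


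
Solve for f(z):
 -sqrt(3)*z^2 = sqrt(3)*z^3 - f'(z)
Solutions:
 f(z) = C1 + sqrt(3)*z^4/4 + sqrt(3)*z^3/3


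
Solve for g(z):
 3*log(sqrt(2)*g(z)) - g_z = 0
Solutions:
 -2*Integral(1/(2*log(_y) + log(2)), (_y, g(z)))/3 = C1 - z


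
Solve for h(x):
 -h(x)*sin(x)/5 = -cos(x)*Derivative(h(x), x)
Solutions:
 h(x) = C1/cos(x)^(1/5)


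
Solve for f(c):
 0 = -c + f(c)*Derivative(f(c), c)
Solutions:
 f(c) = -sqrt(C1 + c^2)
 f(c) = sqrt(C1 + c^2)


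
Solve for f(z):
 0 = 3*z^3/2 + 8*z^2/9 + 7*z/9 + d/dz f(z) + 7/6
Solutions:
 f(z) = C1 - 3*z^4/8 - 8*z^3/27 - 7*z^2/18 - 7*z/6


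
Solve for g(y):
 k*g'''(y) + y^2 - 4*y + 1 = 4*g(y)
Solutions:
 g(y) = C1*exp(2^(2/3)*y*(1/k)^(1/3)) + C2*exp(2^(2/3)*y*(-1 + sqrt(3)*I)*(1/k)^(1/3)/2) + C3*exp(-2^(2/3)*y*(1 + sqrt(3)*I)*(1/k)^(1/3)/2) + y^2/4 - y + 1/4


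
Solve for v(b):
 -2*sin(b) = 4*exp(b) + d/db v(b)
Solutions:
 v(b) = C1 - 4*exp(b) + 2*cos(b)


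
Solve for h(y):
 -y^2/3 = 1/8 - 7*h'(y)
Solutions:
 h(y) = C1 + y^3/63 + y/56
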